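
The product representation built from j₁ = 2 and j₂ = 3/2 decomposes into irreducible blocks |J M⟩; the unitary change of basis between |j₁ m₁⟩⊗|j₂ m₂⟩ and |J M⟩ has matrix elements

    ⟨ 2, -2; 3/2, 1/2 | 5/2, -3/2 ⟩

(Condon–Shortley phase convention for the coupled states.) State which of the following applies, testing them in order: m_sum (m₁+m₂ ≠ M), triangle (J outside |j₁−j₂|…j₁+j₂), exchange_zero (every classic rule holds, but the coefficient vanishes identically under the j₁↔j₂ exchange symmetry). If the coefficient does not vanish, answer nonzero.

m-sum: m₁+m₂ = -2+1/2 = -3/2, M = -3/2  ✓
triangle: |j₁−j₂| = 1/2 ≤ J = 5/2 ≤ j₁+j₂ = 7/2  ✓
exchange: j₁≠j₂ or m₁≠m₂ — the exchange symmetry imposes no constraint here
value check: CG = −√(16/35) = -0.676123 ≠ 0

nonzero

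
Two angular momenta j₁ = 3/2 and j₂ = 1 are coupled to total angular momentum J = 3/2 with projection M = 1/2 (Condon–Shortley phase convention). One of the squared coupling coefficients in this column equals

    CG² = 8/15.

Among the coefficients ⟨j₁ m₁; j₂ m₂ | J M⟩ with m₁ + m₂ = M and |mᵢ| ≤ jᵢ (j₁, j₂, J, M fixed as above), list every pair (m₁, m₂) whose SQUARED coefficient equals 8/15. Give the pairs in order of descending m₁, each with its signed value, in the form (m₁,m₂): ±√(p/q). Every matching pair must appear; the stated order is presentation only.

Admissible pairs with m₁+m₂ = M = 1/2: (-1/2,1), (1/2,0), (3/2,-1)
  (m₁,m₂)=(3/2,-1): CG² = 2/5, CG = +√(2/5)
  (m₁,m₂)=(1/2,0): CG² = 1/15, CG = +√(1/15)
  (m₁,m₂)=(-1/2,1): CG² = 8/15, CG = −√(8/15)   ← matches the target
Pairs with CG² = 8/15: (-1/2,1): −√(8/15)

(-1/2,1): −√(8/15)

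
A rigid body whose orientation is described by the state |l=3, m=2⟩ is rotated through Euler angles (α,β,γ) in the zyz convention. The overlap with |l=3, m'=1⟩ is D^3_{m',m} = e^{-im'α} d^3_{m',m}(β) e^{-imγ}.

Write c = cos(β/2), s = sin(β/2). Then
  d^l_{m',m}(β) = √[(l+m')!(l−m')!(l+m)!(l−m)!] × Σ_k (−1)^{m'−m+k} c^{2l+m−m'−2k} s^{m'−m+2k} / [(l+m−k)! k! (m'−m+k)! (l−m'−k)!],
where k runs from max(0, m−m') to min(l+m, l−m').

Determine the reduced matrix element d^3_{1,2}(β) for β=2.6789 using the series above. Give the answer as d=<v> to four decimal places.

d=-0.0684

d^3_{1,2}(β=2.6789) via the finite sum:
Half-angle: c=0.229288, s=0.973359. N=√(24·2·120·1)=75.894664
Admissible k: 1..2 (factorial args all ≥0)
  k=1: (−1)^0·75.8947/(24)·0.2293^5·0.9734^1 = +0.001951
  k=2: (−1)^1·75.8947/(12)·0.2293^3·0.9734^3 = -0.070306
d^3_{1,2}(2.6789) = +0.001951 -0.070306 = -0.068356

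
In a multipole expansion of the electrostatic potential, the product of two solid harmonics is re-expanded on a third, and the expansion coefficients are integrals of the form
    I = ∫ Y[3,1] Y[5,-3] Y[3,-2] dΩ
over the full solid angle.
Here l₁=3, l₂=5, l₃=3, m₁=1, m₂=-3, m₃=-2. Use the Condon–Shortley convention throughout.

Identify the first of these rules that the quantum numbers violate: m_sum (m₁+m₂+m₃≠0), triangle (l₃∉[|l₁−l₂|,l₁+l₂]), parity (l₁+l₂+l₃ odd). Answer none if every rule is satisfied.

Σmᵢ = -4  ✗
l₃∈[|l₁−l₂|,l₁+l₂]=[2,8], have l₃=3
Σlᵢ = 11 ⇒ odd

m_sum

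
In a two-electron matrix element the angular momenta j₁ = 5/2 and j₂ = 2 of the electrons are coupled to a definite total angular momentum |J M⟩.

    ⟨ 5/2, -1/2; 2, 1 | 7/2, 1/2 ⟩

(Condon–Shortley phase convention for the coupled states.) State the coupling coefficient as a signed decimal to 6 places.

triangle: 1!·4!·3!/9! = 144/362880
(j±m)!: 2!·3!·3!·1!·4!·3! = 10368
prefactor² = (2J+1)·Δ·N² = 1152/35
  k=0: +1/(0!·1!·3!·3!·1!·0!) = 1/36
  k=1: −1/(1!·0!·2!·2!·2!·1!) = -1/8
Σ = -7/72  ⇒  CG² = 1152/35·(-7/72)² = 14/45
CG = −√(14/45) = -0.557773

−√(14/45) ≈ -0.557773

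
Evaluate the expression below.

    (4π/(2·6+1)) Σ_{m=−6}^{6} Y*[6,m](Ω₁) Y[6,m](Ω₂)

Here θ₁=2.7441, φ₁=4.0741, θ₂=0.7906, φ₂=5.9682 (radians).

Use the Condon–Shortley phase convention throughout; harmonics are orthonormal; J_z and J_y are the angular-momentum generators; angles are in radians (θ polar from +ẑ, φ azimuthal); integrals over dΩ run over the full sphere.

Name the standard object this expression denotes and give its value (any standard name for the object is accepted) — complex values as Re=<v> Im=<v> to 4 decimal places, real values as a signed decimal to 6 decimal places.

This sum is the spherical-harmonic addition theorem: it equals the Legendre polynomial P_l(cos γ) of the angle γ between the two directions.
Term-by-term m-sum for l=6 (normalisation 4π/13 = 0.966644):
  m=-6: (0.001256, -0.001032) × (-0.019542, 0.059145) = (0.000037, 0.000094)  (running Σ = (0.000037, 0.000094))
  m=-5: (-0.000668, -0.013396) × (-0.000882, 0.213543) = (0.002861, -0.000131)  (running Σ = (0.002898, -0.000036))
  m=-4: (-0.055658, -0.037140) × (0.123745, 0.385174) = (0.007418, -0.026034)  (running Σ = (0.010316, -0.026070))
  m=-3: (-0.208323, 0.074647) × (0.235435, 0.325743) = (-0.073362, -0.050285)  (running Σ = (-0.063047, -0.076355))
  m=-2: (-0.135138, 0.445983) × (0.022984, 0.016757) = (-0.010579, 0.007986)  (running Σ = (-0.073626, -0.068370))
  m=-1: (0.293183, 0.395185) × (-0.345606, -0.112610) = (-0.056824, -0.169594)  (running Σ = (-0.130450, -0.237963))
  m=0: (-0.093082, -0.000000) × (-0.138773, 0.000000) = (0.012917, 0.000000)  (running Σ = (-0.117533, -0.237963))
  m=1: (-0.293183, 0.395185) × (0.345606, -0.112610) = (-0.056824, 0.169594)  (running Σ = (-0.174357, -0.068370))
  m=2: (-0.135138, -0.445983) × (0.022984, -0.016757) = (-0.010579, -0.007986)  (running Σ = (-0.184936, -0.076355))
  m=3: (0.208323, 0.074647) × (-0.235435, 0.325743) = (-0.073362, 0.050285)  (running Σ = (-0.258299, -0.026070))
  m=4: (-0.055658, 0.037140) × (0.123745, -0.385174) = (0.007418, 0.026034)  (running Σ = (-0.250881, -0.000036))
  m=5: (0.000668, -0.013396) × (0.000882, 0.213543) = (0.002861, 0.000131)  (running Σ = (-0.248019, 0.000094))
  m=6: (0.001256, 0.001032) × (-0.019542, -0.059145) = (0.000037, -0.000094)  (running Σ = (-0.247983, -0.000000))
Total Σ_m = (-0.247983, -0.000000). Multiply by 0.966644: (-0.239711, -0.000000). P_6(cos γ) = -0.239711

Legendre polynomial (addition theorem), -0.239711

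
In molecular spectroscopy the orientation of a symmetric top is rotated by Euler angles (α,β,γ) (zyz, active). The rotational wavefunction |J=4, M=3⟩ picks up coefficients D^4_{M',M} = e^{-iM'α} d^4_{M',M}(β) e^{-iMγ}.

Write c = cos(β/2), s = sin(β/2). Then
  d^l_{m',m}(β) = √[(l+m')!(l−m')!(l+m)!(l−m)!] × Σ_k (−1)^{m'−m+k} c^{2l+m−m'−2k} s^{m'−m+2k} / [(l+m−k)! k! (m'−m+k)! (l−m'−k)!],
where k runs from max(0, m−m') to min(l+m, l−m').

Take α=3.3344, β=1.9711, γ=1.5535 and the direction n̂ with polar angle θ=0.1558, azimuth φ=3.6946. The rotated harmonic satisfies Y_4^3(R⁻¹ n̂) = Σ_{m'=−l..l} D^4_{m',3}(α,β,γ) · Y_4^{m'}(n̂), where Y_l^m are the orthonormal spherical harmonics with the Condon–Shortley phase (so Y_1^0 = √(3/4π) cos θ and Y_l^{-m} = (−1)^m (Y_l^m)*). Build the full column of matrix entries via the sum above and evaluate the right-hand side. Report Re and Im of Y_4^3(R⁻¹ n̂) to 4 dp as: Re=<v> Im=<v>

Re=-0.0335 Im=-0.2832

Need the full column D^4_{m',3} for m'=−4..4 at α=3.3344, β=1.9711, γ=1.5535.
cos(β/2)=0.552405, sin(β/2)=0.833576
d^4_{-4,3}: single k=7 term ⇒ +0.436937;  D = -0.320393+0.297090i
d^4_{-3,3}: k∈[6..7] ⇒ +0.716612 -0.233110 = +0.483502;  D = +0.284974-0.390594i
d^4_{-2,3}: k∈[5..6] ⇒ +0.761524 -0.578013 = +0.183510;  D = -0.077750+0.166226i
d^4_{-1,3}: k∈[4..5] ⇒ +0.594743 -0.812562 = -0.217819;  D = -0.052769+0.211330i
d^4_{0,3}: k∈[3..4] ⇒ +0.352522 -0.802717 = -0.450194;  D = +0.023350-0.449588i
d^4_{1,3}: k∈[2..3] ⇒ +0.156713 -0.594743 = -0.438030;  D = +0.061522+0.433688i
d^4_{2,3}: k∈[1..2] ⇒ +0.048957 -0.334432 = -0.285475;  D = -0.093512-0.269725i
d^4_{3,3}: k∈[0..1] ⇒ +0.008671 -0.138208 = -0.129537;  D = +0.065097+0.111992i
d^4_{4,3}: single k=0 term ⇒ -0.037008;  D = -0.024384-0.027839i
Y_4^{m'}(θ=0.1558,φ=3.6946) and Σ D·Y over m':
  (-0.3204+0.2971i)·(-0.0002-0.0002i)  (+0.2850-0.3906i)·(+0.0004+0.0046i)  (-0.0777+0.1662i)·(+0.0211-0.0420i)  (-0.0528+0.2113i)·(-0.2364+0.1459i)  (+0.0233-0.4496i)·(+0.7465+0.0000i)  (+0.0615+0.4337i)·(+0.2364+0.1459i)  (-0.0935-0.2697i)·(+0.0211+0.0420i)  (+0.0651+0.1120i)·(-0.0004+0.0046i)  (-0.0244-0.0278i)·(-0.0002+0.0002i)
Y_4^3(R⁻¹ n̂) = -0.033491-0.283202i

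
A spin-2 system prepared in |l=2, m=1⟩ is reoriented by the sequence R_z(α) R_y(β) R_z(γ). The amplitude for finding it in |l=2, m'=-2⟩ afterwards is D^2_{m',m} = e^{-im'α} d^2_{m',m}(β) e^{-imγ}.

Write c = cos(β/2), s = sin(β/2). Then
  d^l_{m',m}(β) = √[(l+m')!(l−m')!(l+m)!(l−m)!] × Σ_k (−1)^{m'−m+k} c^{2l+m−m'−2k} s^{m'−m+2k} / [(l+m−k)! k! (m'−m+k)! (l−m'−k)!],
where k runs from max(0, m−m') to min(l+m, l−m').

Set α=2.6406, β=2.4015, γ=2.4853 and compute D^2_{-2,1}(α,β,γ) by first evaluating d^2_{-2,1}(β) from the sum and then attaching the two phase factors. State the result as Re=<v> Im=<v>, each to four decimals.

Re=-0.5515 Im=0.1986

Split into d^2_{-2,1}(β=2.4015) × two z-phases.
Half-angle: c=0.361659, s=0.932311. N=√(1·24·6·1)=12.000000
The bounds max(0,m−m')=3 and min(l+m,l−m')=3 give 1 term
  k=3: (−1)^0·12.0000/(6)·0.3617^1·0.9323^3 = +0.586153
d^2_{-2,1}(2.4015) = +0.586153
D = (+0.538631-0.842542i)·(+0.586153)·(-0.792260-0.610184i) = -0.551476+0.198617i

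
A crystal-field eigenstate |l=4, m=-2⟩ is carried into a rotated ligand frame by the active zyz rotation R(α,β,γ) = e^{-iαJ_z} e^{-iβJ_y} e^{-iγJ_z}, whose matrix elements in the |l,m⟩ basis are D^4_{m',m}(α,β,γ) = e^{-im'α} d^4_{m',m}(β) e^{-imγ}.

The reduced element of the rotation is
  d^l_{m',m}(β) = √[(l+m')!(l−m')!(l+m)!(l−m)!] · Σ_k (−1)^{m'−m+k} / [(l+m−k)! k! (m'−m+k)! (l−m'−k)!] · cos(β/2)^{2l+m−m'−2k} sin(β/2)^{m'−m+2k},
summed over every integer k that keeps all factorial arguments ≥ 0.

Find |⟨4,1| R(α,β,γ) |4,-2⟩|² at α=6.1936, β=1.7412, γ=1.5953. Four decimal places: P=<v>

P=0.1322

First d^4_{1,-2}(β=1.7412), then the phase factors e^{-i(1)α} and e^{-i(-2)γ}:
With c≡cos(β/2)=0.644368 and s≡sin(β/2)=0.764716, N=[120·6·2·720]^{1/2}=1018.233765
The bounds max(0,m−m')=0 and min(l+m,l−m')=2 give 3 terms
  k=0: (−1)^3·1018.2338/(72)·0.6444^5·0.7647^3 = -0.702561
  k=1: (−1)^4·1018.2338/(48)·0.6444^3·0.7647^5 = +1.484253
  k=2: (−1)^5·1018.2338/(240)·0.6444^1·0.7647^7 = -0.418090
d^4_{1,-2}(1.7412) = -0.702561 +1.484253 -0.418090 = +0.363601
|D^4_{1,-2}|² = |d^4_{1,-2}(β)|² = (+0.363601)² = 0.132206 (the z-rotation phases have unit modulus)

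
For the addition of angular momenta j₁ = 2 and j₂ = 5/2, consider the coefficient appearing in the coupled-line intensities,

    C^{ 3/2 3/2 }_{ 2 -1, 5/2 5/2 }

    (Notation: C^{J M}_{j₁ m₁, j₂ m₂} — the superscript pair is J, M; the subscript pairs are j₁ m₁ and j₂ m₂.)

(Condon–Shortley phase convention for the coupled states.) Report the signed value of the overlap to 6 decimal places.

triangle: 3!*1!*2!/7! = 12/5040
(j±m)!: 1!*3!*5!*0!*3!*0! = 4320
prefactor² = (2J+1)*Δ*N² = 288/7
  k=3: −1/(3!*0!*0!*2!*1!*0!) = -1/12
Σ = -1/12  ⇒  CG² = 288/7*(-1/12)² = 2/7
CG = −√(2/7) = -0.534522

-0.534522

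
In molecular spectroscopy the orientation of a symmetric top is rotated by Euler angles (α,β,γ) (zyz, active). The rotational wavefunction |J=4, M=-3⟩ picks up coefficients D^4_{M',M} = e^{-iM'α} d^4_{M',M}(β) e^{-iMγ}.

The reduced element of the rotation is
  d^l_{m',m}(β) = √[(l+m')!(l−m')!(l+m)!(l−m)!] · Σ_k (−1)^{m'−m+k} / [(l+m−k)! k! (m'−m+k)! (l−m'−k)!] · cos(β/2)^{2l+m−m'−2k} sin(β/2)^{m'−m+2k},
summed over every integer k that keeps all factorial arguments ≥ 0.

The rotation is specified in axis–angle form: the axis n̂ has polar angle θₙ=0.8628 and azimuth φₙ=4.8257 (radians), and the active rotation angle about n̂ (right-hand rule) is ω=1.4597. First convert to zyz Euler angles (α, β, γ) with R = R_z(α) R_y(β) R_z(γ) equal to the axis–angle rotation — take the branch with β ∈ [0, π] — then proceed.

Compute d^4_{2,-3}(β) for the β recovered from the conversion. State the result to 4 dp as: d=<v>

d=-0.2123

Axis–angle → zyz. n̂ = (sinθₙcosφₙ, sinθₙsinφₙ, cosθₙ) = (+0.085894, -0.754795, +0.650313), ω = 1.4597.
R = I cosω + sinω [n̂]ₓ + (1−cosω) n̂n̂ᵀ gives
  R = [+0.117428, -0.703949, -0.700476; +0.588659, +0.617420, -0.521798; +0.799807, -0.351068, +0.486888]
β = atan2(√(R₁₃²+R₂₃²), R₃₃) = 1.062273; α = atan2(R₂₃, R₁₃) mod 2π = 3.781834; γ = atan2(R₃₂, −R₃₁) mod 2π = 3.555212
d^4_{2,-3}(β=1.0623) via the finite sum:
Half-angle: c=0.862232, s=0.506514. N=√(720·2·1·5040)=2693.993318
k∈{0,1} keeps every argument non-negative
  k=0: (−1)^5·2693.9933/(240)·0.8622^3·0.5065^5 = -0.239890
  k=1: (−1)^6·2693.9933/(720)·0.8622^1·0.5065^7 = +0.027595
d^4_{2,-3}(1.0623) = -0.239890 +0.027595 = -0.212296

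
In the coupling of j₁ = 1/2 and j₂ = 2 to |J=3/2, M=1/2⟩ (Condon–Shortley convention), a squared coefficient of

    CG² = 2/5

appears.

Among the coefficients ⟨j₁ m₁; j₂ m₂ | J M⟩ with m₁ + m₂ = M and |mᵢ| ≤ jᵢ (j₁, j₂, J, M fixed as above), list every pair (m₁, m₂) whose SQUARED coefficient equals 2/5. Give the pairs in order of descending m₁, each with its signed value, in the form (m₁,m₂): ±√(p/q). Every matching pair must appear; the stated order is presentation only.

Admissible pairs with m₁+m₂ = M = 1/2: (-1/2,1), (1/2,0)
  (m₁,m₂)=(1/2,0): CG² = 2/5, CG = +√(2/5)   ← matches the target
  (m₁,m₂)=(-1/2,1): CG² = 3/5, CG = −√(3/5)
Pairs with CG² = 2/5: (1/2,0): +√(2/5)

(1/2,0): +√(2/5)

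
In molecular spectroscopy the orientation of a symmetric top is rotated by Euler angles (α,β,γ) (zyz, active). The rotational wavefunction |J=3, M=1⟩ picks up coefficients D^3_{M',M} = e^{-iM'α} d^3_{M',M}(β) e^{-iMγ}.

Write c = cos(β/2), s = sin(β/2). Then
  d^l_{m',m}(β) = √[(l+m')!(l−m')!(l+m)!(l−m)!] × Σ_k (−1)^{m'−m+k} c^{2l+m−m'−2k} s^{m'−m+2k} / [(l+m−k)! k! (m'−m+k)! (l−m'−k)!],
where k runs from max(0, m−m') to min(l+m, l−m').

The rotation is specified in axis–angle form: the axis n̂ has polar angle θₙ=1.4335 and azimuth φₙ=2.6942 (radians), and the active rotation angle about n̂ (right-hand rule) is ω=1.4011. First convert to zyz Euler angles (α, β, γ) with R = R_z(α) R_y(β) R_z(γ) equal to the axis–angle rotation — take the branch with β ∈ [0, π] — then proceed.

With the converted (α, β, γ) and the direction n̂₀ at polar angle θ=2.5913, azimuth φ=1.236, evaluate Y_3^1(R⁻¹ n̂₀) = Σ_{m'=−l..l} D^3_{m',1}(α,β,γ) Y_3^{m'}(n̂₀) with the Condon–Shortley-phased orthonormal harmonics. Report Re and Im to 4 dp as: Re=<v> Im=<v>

Axis–angle → zyz. n̂ = (sinθₙcosφₙ, sinθₙsinφₙ, cosθₙ) = (-0.893094, +0.428545, +0.136865), ω = 1.4011.
R = I cosω + sinω [n̂]ₓ + (1−cosω) n̂n̂ᵀ gives
  R = [+0.831796, -0.452994, +0.320799; -0.183195, +0.321519, +0.929013; -0.523980, -0.831518, +0.184452]
β = atan2(√(R₁₃²+R₂₃²), R₃₃) = 1.385282; α = atan2(R₂₃, R₁₃) mod 2π = 1.238304; γ = atan2(R₃₂, −R₃₁) mod 2π = 5.274682
Need the full column D^3_{m',1} for m'=−3..3 at α=1.2383, β=1.3853, γ=5.2747.
cos(β/2)=0.769562, sin(β/2)=0.638572
d^3_{-3,1}: single k=4 term ⇒ +0.381393;  D = +0.004205-0.381370i
d^3_{-2,1}: k∈[3..4] ⇒ +0.750569 -0.258400 = +0.492169;  D = -0.463414-0.165764i
d^3_{-1,1}: k∈[2..4] ⇒ +0.858115 -0.787801 +0.067805 = +0.138118;  D = -0.086419+0.107743i
d^3_{0,1}: k∈[1..3] ⇒ +0.597061 -1.233311 +0.283063 = -0.353186;  D = -0.188293-0.298808i
d^3_{1,1}: k∈[0..2] ⇒ +0.207712 -1.144154 +0.590851 = -0.345590;  D = -0.336505+0.078720i
d^3_{2,1}: k∈[0..1] ⇒ -0.545040 +0.750569 = +0.205529;  D = +0.021069-0.204446i
d^3_{3,1}: single k=0 term ⇒ +0.553911;  D = -0.502283-0.233516i
Y_3^{m'}(θ=2.5913,φ=1.236) and Σ D·Y over m':
  (+0.0042-0.3814i)·(-0.0503+0.0320i)  (-0.4634-0.1658i)·(+0.1868+0.1479i)  (-0.0864+0.1077i)·(+0.1462-0.4202i)  (-0.1883-0.2988i)·(-0.2012+0.0000i)  (-0.3365+0.0787i)·(-0.1462-0.4202i)  (+0.0211-0.2044i)·(+0.1868-0.1479i)  (-0.5023-0.2335i)·(+0.0503+0.0320i)
Y_3^1(R⁻¹ n̂) = +0.058657+0.092819i

Re=0.0587 Im=0.0928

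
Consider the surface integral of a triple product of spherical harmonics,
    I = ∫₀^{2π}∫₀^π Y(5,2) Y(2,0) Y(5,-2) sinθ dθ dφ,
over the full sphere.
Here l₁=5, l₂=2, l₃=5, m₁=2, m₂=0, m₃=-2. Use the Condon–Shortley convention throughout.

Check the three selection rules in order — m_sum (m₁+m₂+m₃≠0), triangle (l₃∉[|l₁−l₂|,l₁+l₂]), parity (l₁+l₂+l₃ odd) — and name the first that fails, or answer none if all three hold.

none

azimuthal sum: 2 + 0 − 2 = 0  ✓
3 ≤ 5 ≤ 7 (triangle on l)  ✓
L = 5 + 2 + 5 = 12 (even)  ✓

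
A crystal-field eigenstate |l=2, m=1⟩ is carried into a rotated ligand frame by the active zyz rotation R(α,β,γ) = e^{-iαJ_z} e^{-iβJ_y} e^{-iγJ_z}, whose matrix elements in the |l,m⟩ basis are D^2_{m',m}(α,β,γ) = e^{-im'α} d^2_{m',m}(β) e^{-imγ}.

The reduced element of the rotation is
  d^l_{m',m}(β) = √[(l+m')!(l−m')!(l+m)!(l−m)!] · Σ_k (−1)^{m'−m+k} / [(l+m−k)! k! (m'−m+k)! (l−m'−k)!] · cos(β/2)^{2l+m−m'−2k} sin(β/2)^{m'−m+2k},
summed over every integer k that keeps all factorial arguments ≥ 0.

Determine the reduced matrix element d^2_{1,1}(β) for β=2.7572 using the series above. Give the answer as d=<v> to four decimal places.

d^2_{1,1}(β=2.7572) via the finite sum:
c=cos(2.757200/2)=0.191015, s=sin(2.757200/2)=0.981587; N=√[6·1·6·1]=6.000000
The bounds max(0,m−m')=0 and min(l+m,l−m')=1 give 2 terms
  k=0: (−1)^0·6.0000/(6)·0.1910^4·0.9816^0 = +0.001331
  k=1: (−1)^1·6.0000/(2)·0.1910^2·0.9816^2 = -0.105467
d^2_{1,1}(2.7572) = +0.001331 -0.105467 = -0.104135

d=-0.1041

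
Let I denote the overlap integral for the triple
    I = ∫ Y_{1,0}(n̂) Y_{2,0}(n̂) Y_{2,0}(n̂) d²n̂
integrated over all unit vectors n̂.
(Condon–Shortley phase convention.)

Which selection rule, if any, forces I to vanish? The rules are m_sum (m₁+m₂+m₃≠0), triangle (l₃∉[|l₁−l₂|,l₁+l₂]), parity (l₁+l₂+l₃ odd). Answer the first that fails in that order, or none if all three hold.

parity

Σmᵢ = 0  ✓
l₃∈[|l₁−l₂|,l₁+l₂]=[1,3], have l₃=2  ✓
Σlᵢ = 5 ⇒ odd  ✗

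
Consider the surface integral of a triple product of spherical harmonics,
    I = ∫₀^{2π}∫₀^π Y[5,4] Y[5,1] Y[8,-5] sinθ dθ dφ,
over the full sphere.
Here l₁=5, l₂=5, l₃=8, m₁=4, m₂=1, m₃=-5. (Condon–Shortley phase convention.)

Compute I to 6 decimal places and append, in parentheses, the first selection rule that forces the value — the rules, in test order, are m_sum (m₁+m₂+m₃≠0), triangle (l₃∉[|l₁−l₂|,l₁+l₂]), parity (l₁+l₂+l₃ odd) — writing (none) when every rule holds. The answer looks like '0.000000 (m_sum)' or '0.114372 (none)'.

Checks pass: Σm=0; 18 even; l₃=8∈[0,10].
(2·5+1)(2·5+1)(2·8+1) = 2057
Δ: 2! 8! 8! / 19! → 1/37413090
sum: t=0:+1/1036800 t=1:−1/331776 t=2:+1/1036800 = -1/921600
3j²(5 5 8; 0 0 0) = Δ·Π!·Σ² = 490/46189  (sign -1)
sum: t=0:+1/14515200 t=1:−1/29030400 = 1/29030400
3j²(5 5 8; 4 1 -5) = Δ·Π!·Σ² = 12/1615  (sign -1)
combine: 4πI² = 2057·490/46189·12/1615 = 12936/79781
take √, sign +1: I = 0.11359137
No selection rule forces the value: the integral is nonzero (none).

0.113591 (none)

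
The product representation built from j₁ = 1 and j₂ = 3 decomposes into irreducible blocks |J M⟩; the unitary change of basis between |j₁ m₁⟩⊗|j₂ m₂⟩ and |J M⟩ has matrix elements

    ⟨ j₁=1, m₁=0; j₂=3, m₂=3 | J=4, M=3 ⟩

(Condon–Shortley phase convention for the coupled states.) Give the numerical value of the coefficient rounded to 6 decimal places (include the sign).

√[9·0!2!6!/9! · 1!1!6!0!7!1!] = √(129600)
  +(−1)^0/∏(0,0,1,6,1,0)! = 1/720  (running 1/720)
⟨..|..⟩ = √(129600)·(1/720) = +0.500000

+√(1/4) = +0.500000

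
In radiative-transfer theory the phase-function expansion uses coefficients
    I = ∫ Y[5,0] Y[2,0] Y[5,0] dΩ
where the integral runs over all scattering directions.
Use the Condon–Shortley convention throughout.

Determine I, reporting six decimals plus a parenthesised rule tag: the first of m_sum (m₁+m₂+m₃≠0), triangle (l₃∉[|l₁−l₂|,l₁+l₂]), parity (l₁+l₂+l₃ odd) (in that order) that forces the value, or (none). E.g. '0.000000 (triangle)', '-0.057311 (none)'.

0.161739 (none)

Rules hold: Σm=0, L=12 even, 3≤5≤7.
N = 11·5·11 = 605
Δ = 2!·8!·2!/13! = 1/38610
Racah Σ t=0..2: t=0:+1/2880 t=1:−1/576 t=2:+1/2880 = -1/960
⇒ 3j(5 2 5; 0 0 0)² = 10/429, sgn +1
(m-triple is (0,0,0) — same symbol as above.)
4πI² = N·(3j₀)²·(3jₘ)² = 500/1521
I = +1·√(0.328731/4π) = 0.16173926
No selection rule forces the value: the integral is nonzero (none).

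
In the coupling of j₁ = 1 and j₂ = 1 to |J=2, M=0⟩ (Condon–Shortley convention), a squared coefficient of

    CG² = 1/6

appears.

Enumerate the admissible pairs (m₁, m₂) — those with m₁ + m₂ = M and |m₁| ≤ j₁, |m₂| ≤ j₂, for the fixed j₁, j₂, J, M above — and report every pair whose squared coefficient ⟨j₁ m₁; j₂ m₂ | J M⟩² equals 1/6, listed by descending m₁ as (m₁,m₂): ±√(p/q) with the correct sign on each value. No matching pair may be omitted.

Admissible pairs with m₁+m₂ = M = 0: (-1,1), (0,0), (1,-1)
  (m₁,m₂)=(1,-1): CG² = 1/6, CG = +√(1/6)   ← matches the target
  (m₁,m₂)=(0,0): CG² = 2/3, CG = +√(2/3)
  (m₁,m₂)=(-1,1): CG² = 1/6, CG = +√(1/6)   ← matches the target
Pairs with CG² = 1/6: (1,-1): +√(1/6); (-1,1): +√(1/6)

(1,-1): +√(1/6); (-1,1): +√(1/6)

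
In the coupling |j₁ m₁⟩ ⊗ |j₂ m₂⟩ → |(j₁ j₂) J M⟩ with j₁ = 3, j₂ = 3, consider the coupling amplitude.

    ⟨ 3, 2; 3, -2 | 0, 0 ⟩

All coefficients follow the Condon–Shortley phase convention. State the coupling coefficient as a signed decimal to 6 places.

−√(1/7) ≈ -0.377964

triangle: 6!×0!×0!/7! = 720/5040
(j±m)!: 5!×1!×1!×5!×0!×0! = 14400
prefactor² = (2J+1)×Δ×N² = 14400/7
  k=1: −1/(1!×5!×0!×0!×0!×0!) = -1/120
Σ = -1/120  ⇒  CG² = 14400/7×(-1/120)² = 1/7
CG = −√(1/7) = -0.377964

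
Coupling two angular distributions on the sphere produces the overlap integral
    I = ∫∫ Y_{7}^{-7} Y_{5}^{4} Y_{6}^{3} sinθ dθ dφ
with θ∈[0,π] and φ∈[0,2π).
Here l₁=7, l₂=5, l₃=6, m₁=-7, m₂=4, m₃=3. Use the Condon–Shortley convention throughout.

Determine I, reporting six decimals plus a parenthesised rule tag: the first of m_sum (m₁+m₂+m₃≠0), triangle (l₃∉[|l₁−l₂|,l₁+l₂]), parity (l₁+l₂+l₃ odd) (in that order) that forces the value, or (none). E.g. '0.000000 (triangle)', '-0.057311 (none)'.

0.142065 (none)

m-sum 0 ✓  L=18 even ✓  2≤6≤12 ✓
Π(2lᵢ+1) = 15×11×13 = 2145
triangle coeff Δ(7,5,6) = 1/174594420
Σ_t [1,5]: t=1:−1/4147200 t=2:+1/207360 t=3:−1/82944 t=4:+1/207360 t=5:−1/4147200 = -1/345600
(3j)²=420/46189 [(7 5 6; 0 0 0)], sign=-1
Σ_t [6,6]: t=6:+1/174182400 = 1/174182400
(3j)²=21/1615 [(7 5 6; -7 4 3)], sign=-1
⇒ 4πI² = 26460/104329
I = (+1)√(26460/104329/(4π)) = 0.14206512
No selection rule forces the value: the integral is nonzero (none).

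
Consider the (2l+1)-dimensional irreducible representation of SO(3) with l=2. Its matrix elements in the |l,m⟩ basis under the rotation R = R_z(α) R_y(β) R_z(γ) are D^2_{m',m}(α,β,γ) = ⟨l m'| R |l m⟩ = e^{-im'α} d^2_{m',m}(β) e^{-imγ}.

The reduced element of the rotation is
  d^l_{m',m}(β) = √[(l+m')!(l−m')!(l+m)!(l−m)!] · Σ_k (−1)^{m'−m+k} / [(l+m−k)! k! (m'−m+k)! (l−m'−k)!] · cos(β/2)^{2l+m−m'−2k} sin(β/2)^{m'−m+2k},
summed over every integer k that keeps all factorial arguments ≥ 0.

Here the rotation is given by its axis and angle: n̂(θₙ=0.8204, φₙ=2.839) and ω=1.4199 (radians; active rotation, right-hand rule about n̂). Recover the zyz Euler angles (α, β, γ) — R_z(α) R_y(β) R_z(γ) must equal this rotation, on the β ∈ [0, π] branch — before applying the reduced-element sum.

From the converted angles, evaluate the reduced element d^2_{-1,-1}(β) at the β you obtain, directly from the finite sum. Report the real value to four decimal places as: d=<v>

d=0.0702

Axis–angle → zyz. n̂ = (sinθₙcosφₙ, sinθₙsinφₙ, cosθₙ) = (-0.698188, +0.217960, +0.681929), ω = 1.4199.
R = I cosω + sinω [n̂]ₓ + (1−cosω) n̂n̂ᵀ gives
  R = [+0.564513, -0.803481, -0.189060; +0.544879, +0.190689, +0.816544; -0.620026, -0.563965, +0.545446]
β = atan2(√(R₁₃²+R₂₃²), R₃₃) = 0.993875; α = atan2(R₂₃, R₁₃) mod 2π = 1.798323; γ = atan2(R₃₂, −R₃₁) mod 2π = 5.545101
d^2_{-1,-1}(β=0.9939) via the finite sum:
c=cos(0.993875/2)=0.879047, s=sin(0.993875/2)=0.476736; N=√[1·6·1·6]=6.000000
k: max(0,(-1)−(-1))=0 … min(2+(-1),2−(-1))=1
  k=0: (−1)^0·6.0000/(6)·0.8790^4·0.4767^0 = +0.597101
  k=1: (−1)^1·6.0000/(2)·0.8790^2·0.4767^2 = -0.526866
d^2_{-1,-1}(0.9939) = +0.597101 -0.526866 = +0.070235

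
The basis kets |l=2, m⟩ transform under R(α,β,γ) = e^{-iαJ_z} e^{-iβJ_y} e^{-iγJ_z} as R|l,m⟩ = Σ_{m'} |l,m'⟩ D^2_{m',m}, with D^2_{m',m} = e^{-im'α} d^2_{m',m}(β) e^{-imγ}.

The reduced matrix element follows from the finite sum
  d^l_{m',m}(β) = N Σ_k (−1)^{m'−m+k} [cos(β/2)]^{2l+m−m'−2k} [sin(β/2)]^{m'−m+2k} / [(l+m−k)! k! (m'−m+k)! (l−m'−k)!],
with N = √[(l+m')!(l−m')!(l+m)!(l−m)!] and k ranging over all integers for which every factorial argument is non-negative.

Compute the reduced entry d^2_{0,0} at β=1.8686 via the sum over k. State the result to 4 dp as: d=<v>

d^2_{0,0}(β=1.8686) via the finite sum:
Half-angle: c=0.594382, s=0.804183. N=√(2·2·2·2)=4.000000
Admissible k: 0..2 (factorial args all ≥0)
  k=0: (−1)^0·4.0000/(4)·0.5944^4·0.8042^0 = +0.124813
  k=1: (−1)^1·4.0000/(1)·0.5944^2·0.8042^2 = -0.913904
  k=2: (−1)^2·4.0000/(4)·0.5944^0·0.8042^4 = +0.418235
d^2_{0,0}(1.8686) = +0.124813 -0.913904 +0.418235 = -0.370856

d=-0.3709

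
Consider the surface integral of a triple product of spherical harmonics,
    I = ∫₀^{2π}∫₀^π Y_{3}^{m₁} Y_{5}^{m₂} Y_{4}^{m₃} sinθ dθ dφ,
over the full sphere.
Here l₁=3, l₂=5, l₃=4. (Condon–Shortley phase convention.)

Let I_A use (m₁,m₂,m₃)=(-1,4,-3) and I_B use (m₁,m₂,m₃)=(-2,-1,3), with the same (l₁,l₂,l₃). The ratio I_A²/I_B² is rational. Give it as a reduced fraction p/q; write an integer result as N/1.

42/605

l's match ⇒ only the (l;m) 3-j factors differ between A and B.
A: triangle coeff Δ(3,5,4) = 1/180180; Σ_t [3,4]: t=3:−1/4320 t=4:+1/5760 = -1/17280; (3j)²=7/4290 [(3 5 4; -1 4 -3)], sign=+1
B: triangle coeff Δ(3,5,4) = 1/180180; Σ_t [3,4]: t=3:−1/1440 t=4:+1/17280 = -11/17280; (3j)²=11/468 [(3 5 4; -2 -1 3)], sign=+1
I_A²/I_B² = (7/4290)/(11/468) = 42/605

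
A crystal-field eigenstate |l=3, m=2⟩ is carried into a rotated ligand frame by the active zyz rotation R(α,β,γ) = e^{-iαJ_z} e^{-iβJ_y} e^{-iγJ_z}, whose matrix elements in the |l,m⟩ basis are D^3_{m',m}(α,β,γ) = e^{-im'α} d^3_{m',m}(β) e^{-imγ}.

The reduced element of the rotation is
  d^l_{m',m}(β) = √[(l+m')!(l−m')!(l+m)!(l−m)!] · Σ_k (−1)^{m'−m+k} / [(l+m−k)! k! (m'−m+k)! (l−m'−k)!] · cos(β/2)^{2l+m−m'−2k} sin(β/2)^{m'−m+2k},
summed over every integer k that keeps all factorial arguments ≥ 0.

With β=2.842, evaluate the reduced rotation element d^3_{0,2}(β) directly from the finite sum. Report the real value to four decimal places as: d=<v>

d=-0.1140

d^3_{0,2}(β=2.8420) via the finite sum:
c=cos(2.842000/2)=0.149237, s=sin(2.842000/2)=0.988801; N=√[6·6·120·1]=65.726707
Admissible k: 2..3 (factorial args all ≥0)
  k=2: (−1)^0·65.7267/(12)·0.1492^4·0.9888^2 = +0.002656
  k=3: (−1)^1·65.7267/(12)·0.1492^2·0.9888^4 = -0.116613
d^3_{0,2}(2.8420) = +0.002656 -0.116613 = -0.113957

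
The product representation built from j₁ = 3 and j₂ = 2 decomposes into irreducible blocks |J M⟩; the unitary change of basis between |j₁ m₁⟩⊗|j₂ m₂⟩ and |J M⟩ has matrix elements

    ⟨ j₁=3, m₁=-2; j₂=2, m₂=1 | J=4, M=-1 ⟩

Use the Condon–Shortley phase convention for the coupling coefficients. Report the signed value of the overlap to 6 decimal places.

√[9·1!5!3!/10! · 1!5!3!1!3!5!] = √(6480/7)
  +(−1)^0/∏(0,1,5,3,0,0)! = 1/720  (running 1/720)
  +(−1)^1/∏(1,0,4,2,1,1)! = -1/48  (running -7/360)
⟨..|..⟩ = √(6480/7)·(-7/360) = -0.591608

-0.591608  (= −√(7/20))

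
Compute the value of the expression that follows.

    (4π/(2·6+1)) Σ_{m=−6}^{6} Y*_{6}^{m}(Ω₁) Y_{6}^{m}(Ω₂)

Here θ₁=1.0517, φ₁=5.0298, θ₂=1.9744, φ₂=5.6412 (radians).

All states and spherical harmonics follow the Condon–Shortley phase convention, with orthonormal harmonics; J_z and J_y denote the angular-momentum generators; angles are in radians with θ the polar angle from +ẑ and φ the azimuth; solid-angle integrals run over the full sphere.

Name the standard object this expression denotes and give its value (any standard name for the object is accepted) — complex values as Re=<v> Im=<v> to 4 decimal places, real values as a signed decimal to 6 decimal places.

This sum is the spherical-harmonic addition theorem: it equals the Legendre polynomial P_l(cos γ) of the angle γ between the two directions.
Summing Y*_{l m}(θ₁,φ₁)·Y_{l m}(θ₂,φ₂) over m ∈ [−6, 6]; prefactor 4π/(2·6+1) = 0.966644:
  m=-6: (0.06779 - 0.19557j) × (-0.22157 - 0.19057j) = -0.05229 + 0.03041j  (running Σ = -0.05229 + 0.03041j)
  m=-5: (0.40963 + 0.00666j) × (0.43134 + 0.02952j) = 0.17649 + 0.01497j  (running Σ = 0.12420 + 0.04538j)
  m=-4: (0.10269 + 0.33060j) × (-0.14933 + 0.09649j) = -0.04723 - 0.03946j  (running Σ = 0.07697 + 0.00592j)
  m=-3: (0.05046 - 0.03591j) × (-0.09018 + 0.24316j) = 0.00418 + 0.01551j  (running Σ = 0.08115 + 0.02143j)
  m=-2: (0.28294 + 0.20840j) × (-0.07725 - 0.26190j) = 0.03272 - 0.09020j  (running Σ = 0.11387 - 0.06877j)
  m=-1: (-0.02130 + 0.06482j) × (-0.13798 - 0.10316j) = 0.00963 - 0.00675j  (running Σ = 0.12349 - 0.07552j)
  m=0: (0.33091 + 0.00000j) × (0.28918 + 0.00000j) = 0.09569 + 0.00000j  (running Σ = 0.21918 - 0.07552j)
  m=1: (0.02130 + 0.06482j) × (0.13798 - 0.10316j) = 0.00963 + 0.00675j  (running Σ = 0.22881 - 0.06877j)
  m=2: (0.28294 - 0.20840j) × (-0.07725 + 0.26190j) = 0.03272 + 0.09020j  (running Σ = 0.26153 + 0.02143j)
  m=3: (-0.05046 - 0.03591j) × (0.09018 + 0.24316j) = 0.00418 - 0.01551j  (running Σ = 0.26571 + 0.00592j)
  m=4: (0.10269 - 0.33060j) × (-0.14933 - 0.09649j) = -0.04723 + 0.03946j  (running Σ = 0.21848 + 0.04538j)
  m=5: (-0.40963 + 0.00666j) × (-0.43134 + 0.02952j) = 0.17649 - 0.01497j  (running Σ = 0.39497 + 0.03041j)
  m=6: (0.06779 + 0.19557j) × (-0.22157 + 0.19057j) = -0.05229 - 0.03041j  (running Σ = 0.34268 + 0.00000j)
Σ over m = 0.34268 + 0.00000j; ×(4π/13) → 0.33125 + 0.00000j. Real part: 0.331249

Legendre polynomial (addition theorem), +0.331249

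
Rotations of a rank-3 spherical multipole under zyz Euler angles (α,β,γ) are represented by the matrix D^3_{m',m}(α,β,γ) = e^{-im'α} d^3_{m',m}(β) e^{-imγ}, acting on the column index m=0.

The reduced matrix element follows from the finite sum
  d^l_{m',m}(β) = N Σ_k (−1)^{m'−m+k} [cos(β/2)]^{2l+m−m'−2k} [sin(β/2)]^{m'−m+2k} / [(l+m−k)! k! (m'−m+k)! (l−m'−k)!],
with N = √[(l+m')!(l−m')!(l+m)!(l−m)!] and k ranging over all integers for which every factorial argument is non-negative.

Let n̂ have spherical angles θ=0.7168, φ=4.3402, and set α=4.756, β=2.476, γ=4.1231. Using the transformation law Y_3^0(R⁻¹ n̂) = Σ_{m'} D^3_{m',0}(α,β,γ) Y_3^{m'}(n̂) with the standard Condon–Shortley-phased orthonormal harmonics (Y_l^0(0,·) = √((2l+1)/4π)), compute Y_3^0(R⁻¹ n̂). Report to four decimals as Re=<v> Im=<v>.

Re=0.2280 Im=0.0000

Need the full column D^3_{m',0} for m'=−3..3 at α=4.7560, β=2.4760, γ=4.1231.
cos(β/2)=0.326687, sin(β/2)=0.945133
d^3_{-3,0}: single k=3 term ⇒ +0.131640;  D = -0.017174+0.130515i
d^3_{-2,0}: k∈[2..3] ⇒ +0.055728 -0.466440 = -0.410712;  D = +0.409150+0.035778i
d^3_{-1,0}: k∈[1..3] ⇒ +0.012183 -0.305905 +0.853466 = +0.559744;  D = +0.024403-0.559212i
d^3_{0,0}: k∈[0..3] ⇒ +0.001216 -0.091571 +0.766439 -0.712781 = -0.036697;  D = -0.036697+0.000000i
d^3_{1,0}: k∈[0..2] ⇒ -0.012183 +0.305905 -0.853466 = -0.559744;  D = -0.024403-0.559212i
d^3_{2,0}: k∈[0..1] ⇒ +0.055728 -0.466440 = -0.410712;  D = +0.409150-0.035778i
d^3_{3,0}: single k=0 term ⇒ -0.131640;  D = +0.017174+0.130515i
Y_3^{m'}(θ=0.7168,φ=4.3402) and Σ D·Y over m':
  (-0.0172+0.1305i)·(+0.1063-0.0519i)  (+0.4092+0.0358i)·(-0.2446-0.2253i)  (+0.0244-0.5592i)·(-0.1422+0.3643i)  (-0.0367+0.0000i)·(-0.0445+0.0000i)  (-0.0244-0.5592i)·(+0.1422+0.3643i)  (+0.4092-0.0358i)·(-0.2446+0.2253i)  (+0.0172+0.1305i)·(-0.1063-0.0519i)
Y_3^0(R⁻¹ n̂) = +0.228002+0.000000i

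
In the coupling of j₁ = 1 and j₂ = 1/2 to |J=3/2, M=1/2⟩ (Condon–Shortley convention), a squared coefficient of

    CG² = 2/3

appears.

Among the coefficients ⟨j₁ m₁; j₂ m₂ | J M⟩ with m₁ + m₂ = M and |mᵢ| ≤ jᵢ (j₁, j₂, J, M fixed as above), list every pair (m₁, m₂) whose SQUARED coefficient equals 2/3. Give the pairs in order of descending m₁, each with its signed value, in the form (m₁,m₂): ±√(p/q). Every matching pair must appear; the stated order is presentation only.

Admissible pairs with m₁+m₂ = M = 1/2: (0,1/2), (1,-1/2)
  (m₁,m₂)=(1,-1/2): CG² = 1/3, CG = +√(1/3)
  (m₁,m₂)=(0,1/2): CG² = 2/3, CG = +√(2/3)   ← matches the target
Pairs with CG² = 2/3: (0,1/2): +√(2/3)

(0,1/2): +√(2/3)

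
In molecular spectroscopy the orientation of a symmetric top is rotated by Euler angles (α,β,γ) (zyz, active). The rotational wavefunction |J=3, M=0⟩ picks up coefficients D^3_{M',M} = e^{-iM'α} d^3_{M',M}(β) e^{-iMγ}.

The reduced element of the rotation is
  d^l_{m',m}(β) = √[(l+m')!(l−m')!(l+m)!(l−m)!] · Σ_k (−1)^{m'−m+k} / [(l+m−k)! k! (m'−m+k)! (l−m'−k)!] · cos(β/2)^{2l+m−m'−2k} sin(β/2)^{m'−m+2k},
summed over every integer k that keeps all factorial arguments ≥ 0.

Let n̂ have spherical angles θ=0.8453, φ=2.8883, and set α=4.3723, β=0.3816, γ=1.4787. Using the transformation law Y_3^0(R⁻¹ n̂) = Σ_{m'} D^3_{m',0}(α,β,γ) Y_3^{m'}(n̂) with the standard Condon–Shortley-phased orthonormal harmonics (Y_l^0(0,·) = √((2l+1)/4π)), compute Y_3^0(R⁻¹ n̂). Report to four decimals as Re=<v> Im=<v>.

Need the full column D^3_{m',0} for m'=−3..3 at α=4.3723, β=0.3816, γ=1.4787.
cos(β/2)=0.981853, sin(β/2)=0.189644
d^3_{-3,0}: single k=3 term ⇒ +0.028872;  D = +0.024606+0.015104i
d^3_{-2,0}: k∈[2..3] ⇒ +0.183074 -0.006830 = +0.176244;  D = -0.137023+0.110845i
d^3_{-1,0}: k∈[1..3] ⇒ +0.599463 -0.067092 +0.000834 = +0.533206;  D = -0.177862-0.502666i
d^3_{0,0}: k∈[0..3] ⇒ +0.895939 -0.300821 +0.011223 -0.000047 = +0.606294;  D = +0.606294+0.000000i
d^3_{1,0}: k∈[0..2] ⇒ -0.599463 +0.067092 -0.000834 = -0.533206;  D = +0.177862-0.502666i
d^3_{2,0}: k∈[0..1] ⇒ +0.183074 -0.006830 = +0.176244;  D = -0.137023-0.110845i
d^3_{3,0}: single k=0 term ⇒ -0.028872;  D = -0.024606+0.015104i
Y_3^{m'}(θ=0.8453,φ=2.8883) and Σ D·Y over m':
  (+0.0246+0.0151i)·(-0.1267-0.1204i)  (-0.1370+0.1108i)·(+0.3319+0.1842i)  (-0.1779-0.5027i)·(-0.2812-0.0728i)  (+0.6063+0.0000i)·(-0.1978+0.0000i)  (+0.1779-0.5027i)·(+0.2812-0.0728i)  (-0.1370-0.1108i)·(+0.3319-0.1842i)  (-0.0246+0.0151i)·(+0.1267-0.1204i)
Y_3^0(R⁻¹ n̂) = -0.227446+0.000000i

Re=-0.2274 Im=0.0000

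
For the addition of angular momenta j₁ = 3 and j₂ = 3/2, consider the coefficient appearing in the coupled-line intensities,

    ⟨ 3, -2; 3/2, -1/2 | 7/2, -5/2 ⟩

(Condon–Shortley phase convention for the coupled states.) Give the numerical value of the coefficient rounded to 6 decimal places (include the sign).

√[8·1!5!2!/9! · 1!5!1!2!1!6!] = √(6400/7)
  +(−1)^0/∏(0,1,5,1,0,1)! = 1/120  (running 1/120)
  +(−1)^1/∏(1,0,4,0,1,2)! = -1/48  (running -1/80)
⟨..|..⟩ = √(6400/7)·(-1/80) = -0.377964

−√(1/7) ≈ -0.377964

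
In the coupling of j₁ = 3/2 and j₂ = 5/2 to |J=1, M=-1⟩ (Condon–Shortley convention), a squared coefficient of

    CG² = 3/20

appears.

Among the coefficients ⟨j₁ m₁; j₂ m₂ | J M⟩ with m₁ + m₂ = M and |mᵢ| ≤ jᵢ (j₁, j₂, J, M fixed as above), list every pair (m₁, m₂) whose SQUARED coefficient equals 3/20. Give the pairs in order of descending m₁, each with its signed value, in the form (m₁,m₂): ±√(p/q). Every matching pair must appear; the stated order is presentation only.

Admissible pairs with m₁+m₂ = M = -1: (-3/2,1/2), (-1/2,-1/2), (1/2,-3/2), (3/2,-5/2)
  (m₁,m₂)=(3/2,-5/2): CG² = 1/2, CG = +√(1/2)
  (m₁,m₂)=(1/2,-3/2): CG² = 3/10, CG = −√(3/10)
  (m₁,m₂)=(-1/2,-1/2): CG² = 3/20, CG = +√(3/20)   ← matches the target
  (m₁,m₂)=(-3/2,1/2): CG² = 1/20, CG = −√(1/20)
Pairs with CG² = 3/20: (-1/2,-1/2): +√(3/20)

(-1/2,-1/2): +√(3/20)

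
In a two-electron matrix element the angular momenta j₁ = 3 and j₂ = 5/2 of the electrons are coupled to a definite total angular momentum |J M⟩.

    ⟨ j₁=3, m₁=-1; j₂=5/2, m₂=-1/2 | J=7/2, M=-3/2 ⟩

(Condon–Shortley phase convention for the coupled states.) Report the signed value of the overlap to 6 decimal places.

√[8·2!4!3!/10! · 2!4!2!3!2!5!] = √(3072/35)
  +(−1)^0/∏(0,2,4,2,0,1)! = 1/96  (running 1/96)
  +(−1)^1/∏(1,1,3,1,1,2)! = -1/12  (running -7/96)
  +(−1)^2/∏(2,0,2,0,2,3)! = 1/48  (running -5/96)
⟨..|..⟩ = √(3072/35)·(-5/96) = -0.487950

-0.487950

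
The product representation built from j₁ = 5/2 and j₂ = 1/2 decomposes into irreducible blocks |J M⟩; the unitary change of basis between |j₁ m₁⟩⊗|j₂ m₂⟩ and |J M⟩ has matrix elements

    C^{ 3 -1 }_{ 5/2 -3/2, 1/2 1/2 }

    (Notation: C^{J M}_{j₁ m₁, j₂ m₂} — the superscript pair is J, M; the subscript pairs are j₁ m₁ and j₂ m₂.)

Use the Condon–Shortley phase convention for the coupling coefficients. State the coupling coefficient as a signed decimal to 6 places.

√[7·0!5!1!/7! · 1!4!1!0!2!4!] = √(192)
  +(−1)^0/∏(0,0,4,1,1,0)! = 1/24  (running 1/24)
⟨..|..⟩ = √(192)·(1/24) = +0.577350

+√(1/3) ≈ +0.577350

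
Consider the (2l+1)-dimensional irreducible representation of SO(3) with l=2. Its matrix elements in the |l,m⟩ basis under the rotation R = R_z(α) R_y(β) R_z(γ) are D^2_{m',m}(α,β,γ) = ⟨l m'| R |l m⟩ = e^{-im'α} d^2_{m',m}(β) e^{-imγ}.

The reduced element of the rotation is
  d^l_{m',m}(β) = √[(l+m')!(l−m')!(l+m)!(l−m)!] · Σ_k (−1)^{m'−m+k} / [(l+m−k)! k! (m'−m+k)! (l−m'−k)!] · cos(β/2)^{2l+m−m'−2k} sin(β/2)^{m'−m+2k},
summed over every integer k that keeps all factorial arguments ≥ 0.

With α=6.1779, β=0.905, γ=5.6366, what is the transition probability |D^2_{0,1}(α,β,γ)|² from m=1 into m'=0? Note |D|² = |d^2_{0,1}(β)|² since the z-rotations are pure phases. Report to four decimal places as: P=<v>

P=0.3539

Split into d^2_{0,1}(β=0.9050) × two z-phases.
c=cos(0.905000/2)=0.899357, s=sin(0.905000/2)=0.437215; N=√[2·2·6·1]=4.898979
k: max(0,(1)−(0))=1 … min(2+(1),2−(0))=2
  k=1: (−1)^0·4.8990/(2)·0.8994^3·0.4372^1 = +0.779053
  k=2: (−1)^1·4.8990/(2)·0.8994^1·0.4372^3 = -0.184117
d^2_{0,1}(0.9050) = +0.779053 -0.184117 = +0.594936
|D^2_{0,1}|² = |d^2_{0,1}(β)|² = (+0.594936)² = 0.353949 (the z-rotation phases have unit modulus)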